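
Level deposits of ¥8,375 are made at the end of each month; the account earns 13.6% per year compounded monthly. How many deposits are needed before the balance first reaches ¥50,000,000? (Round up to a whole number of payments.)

Periodic rate r = 0.136/12 per month; n is counted in months.
Ordinary annuity FV: 50,000,000 = 8,375 × [((1+r)^n − 1)/r].
(1+r)^n = 1 + 50,000,000 × r / 8,375, so n = ln(1 + 50,000,000·r/8,375) / ln(1+r) = 375.27.
Round up to a whole number of payments: n = 376.

376 payments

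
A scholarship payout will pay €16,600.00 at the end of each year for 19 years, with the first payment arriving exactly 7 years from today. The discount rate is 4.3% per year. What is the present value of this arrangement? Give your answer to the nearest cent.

Ordinary annuity of 19 payments, first payment at period 7.
Periodic rate r = 0.043 per year.
The ordinary-annuity PV formula values the stream one period before the first payment (period 6); discount that back 6 periods:
PV₀ = 16,600 × [1 − (1+r)^−19] / r × (1+r)^−6 = €165,119.55

€165,119.55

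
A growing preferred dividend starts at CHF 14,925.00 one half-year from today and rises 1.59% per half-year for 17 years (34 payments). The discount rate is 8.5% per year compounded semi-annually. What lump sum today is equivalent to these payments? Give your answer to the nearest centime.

Periodic rate r = 0.085/2 per half-year; n is counted in half-years.
Growing ordinary annuity: PV = PMT₁ × [1 − ((1+g)/(1+r))^n] / (r − g) = 14,925 × [1 − ((1+0.0159)/(1+r))^34] / (r − 0.0159) = CHF 328,077.74.

CHF 328,077.74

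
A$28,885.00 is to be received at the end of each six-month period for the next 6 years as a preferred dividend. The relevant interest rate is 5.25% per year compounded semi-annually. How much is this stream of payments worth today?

A$294,065.43

This is an ordinary annuity: 12 payments of A$28,885.00 at the end of each six-month period.
Periodic rate r = 0.0525/2 per half-year; n is counted in half-years.
PV = PMT × [(1 − (1+r)^−n)/r] = 28,885 × [1 − (1+r)^−12] / r = A$294,065.43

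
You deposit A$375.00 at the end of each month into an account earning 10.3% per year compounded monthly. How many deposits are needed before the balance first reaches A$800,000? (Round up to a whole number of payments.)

347 payments

Periodic rate r = 0.103/12 per month; n is counted in months.
Ordinary annuity FV: 800,000 = 375 × [((1+r)^n − 1)/r].
(1+r)^n = 1 + 800,000 × r / 375, so n = ln(1 + 800,000·r/375) / ln(1+r) = 346.41.
Round up to a whole number of payments: n = 347.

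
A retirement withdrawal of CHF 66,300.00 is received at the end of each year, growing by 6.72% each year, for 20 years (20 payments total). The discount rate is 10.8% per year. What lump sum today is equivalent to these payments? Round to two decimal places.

Periodic rate r = 0.108 per year.
Growing ordinary annuity: PV = PMT₁ × [1 − ((1+g)/(1+r))^n] / (r − g) = 66,300 × [1 − ((1+0.0672)/(1+r))^20] / (r − 0.0672) = CHF 857,683.59.

CHF 857,683.59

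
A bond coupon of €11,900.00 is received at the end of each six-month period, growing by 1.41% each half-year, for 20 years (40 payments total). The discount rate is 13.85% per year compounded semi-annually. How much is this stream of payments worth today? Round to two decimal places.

Periodic rate r = 0.1385/2 per half-year; n is counted in half-years.
Growing ordinary annuity: PV = PMT₁ × [1 − ((1+g)/(1+r))^n] / (r − g) = 11,900 × [1 − ((1+0.0141)/(1+r))^40] / (r − 0.0141) = €189,829.64.

€189,829.64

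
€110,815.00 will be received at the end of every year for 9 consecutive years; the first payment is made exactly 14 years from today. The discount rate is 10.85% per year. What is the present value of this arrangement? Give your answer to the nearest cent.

Ordinary annuity of 9 payments, first payment at period 14.
Periodic rate r = 0.1085 per year.
The ordinary-annuity PV formula values the stream one period before the first payment (period 13); discount that back 13 periods:
PV₀ = 110,815 × [1 − (1+r)^−9] / r × (1+r)^−13 = €161,751.77

€161,751.77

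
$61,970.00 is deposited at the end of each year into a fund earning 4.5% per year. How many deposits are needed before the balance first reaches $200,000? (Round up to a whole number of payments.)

4 payments

Periodic rate r = 0.045 per year.
Ordinary annuity FV: 200,000 = 61,970 × [((1+r)^n − 1)/r].
(1+r)^n = 1 + 200,000 × r / 61,970, so n = ln(1 + 200,000·r/61,970) / ln(1+r) = 3.08.
Round up to a whole number of payments: n = 4.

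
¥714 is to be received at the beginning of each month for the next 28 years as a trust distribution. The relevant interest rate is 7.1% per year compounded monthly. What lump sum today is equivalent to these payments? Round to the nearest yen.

¥104,666

This is an annuity due: 336 payments of ¥714 at the beginning of each month.
Periodic rate r = 0.071/12 per month; n is counted in months.
PV = PMT × [(1 − (1+r)^−n)/r] × (1+r) = 714 × [1 − (1+r)^−336] / r × (1+r) = ¥104,666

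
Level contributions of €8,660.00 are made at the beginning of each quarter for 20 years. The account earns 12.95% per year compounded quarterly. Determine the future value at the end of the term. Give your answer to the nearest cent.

This is an annuity due: 80 deposits of €8,660.00 at the beginning of each quarter.
Periodic rate r = 0.1295/4 per quarter; n is counted in quarters.
FV = PMT × [((1+r)^n − 1)/r] × (1+r) = 8,660 × [(1+r)^80 − 1] / r × (1+r) = €3,256,851.98

€3,256,851.98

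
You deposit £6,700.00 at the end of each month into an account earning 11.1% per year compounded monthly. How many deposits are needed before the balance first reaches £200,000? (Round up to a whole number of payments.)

Periodic rate r = 0.111/12 per month; n is counted in months.
Ordinary annuity FV: 200,000 = 6,700 × [((1+r)^n − 1)/r].
(1+r)^n = 1 + 200,000 × r / 6,700, so n = ln(1 + 200,000·r/6,700) / ln(1+r) = 26.48.
Round up to a whole number of payments: n = 27.

27 payments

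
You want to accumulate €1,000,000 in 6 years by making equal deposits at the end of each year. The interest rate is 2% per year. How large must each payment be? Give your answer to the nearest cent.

€158,525.81

Level ordinary annuity; solve FV = PMT × [((1+r)^n − 1)/r] for PMT.
Periodic rate r = 0.02 per year.
With n = 6: PMT = 1,000,000 / ([((1+r)^n − 1)/r]) = €158,525.81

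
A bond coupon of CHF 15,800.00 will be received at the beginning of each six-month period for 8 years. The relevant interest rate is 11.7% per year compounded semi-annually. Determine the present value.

CHF 170,768.78

This is an annuity due: 16 payments of CHF 15,800.00 at the beginning of each six-month period.
Periodic rate r = 0.117/2 per half-year; n is counted in half-years.
PV = PMT × [(1 − (1+r)^−n)/r] × (1+r) = 15,800 × [1 − (1+r)^−16] / r × (1+r) = CHF 170,768.78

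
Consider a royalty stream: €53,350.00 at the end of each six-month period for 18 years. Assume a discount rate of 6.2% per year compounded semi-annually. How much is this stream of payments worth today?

This is an ordinary annuity: 36 payments of €53,350.00 at the end of each six-month period.
Periodic rate r = 0.062/2 per half-year; n is counted in half-years.
PV = PMT × [(1 − (1+r)^−n)/r] = 53,350 × [1 − (1+r)^−36] / r = €1,147,563.66

€1,147,563.66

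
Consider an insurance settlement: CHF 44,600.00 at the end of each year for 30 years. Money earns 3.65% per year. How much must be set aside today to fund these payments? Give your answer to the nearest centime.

This is an ordinary annuity: 30 payments of CHF 44,600.00 at the end of each year.
Periodic rate r = 0.0365 per year.
PV = PMT × [(1 − (1+r)^−n)/r] = 44,600 × [1 − (1+r)^−30] / r = CHF 805,084.13

CHF 805,084.13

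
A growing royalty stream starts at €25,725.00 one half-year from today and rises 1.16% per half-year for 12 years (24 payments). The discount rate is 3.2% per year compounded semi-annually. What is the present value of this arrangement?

Periodic rate r = 0.032/2 per half-year; n is counted in half-years.
Growing ordinary annuity: PV = PMT₁ × [1 − ((1+g)/(1+r))^n] / (r − g) = 25,725 × [1 − ((1+0.0116)/(1+r))^24] / (r − 0.0116) = €578,352.60.

€578,352.60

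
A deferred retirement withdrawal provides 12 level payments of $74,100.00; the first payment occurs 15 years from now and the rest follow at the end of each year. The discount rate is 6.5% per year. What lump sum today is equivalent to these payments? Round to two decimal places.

Ordinary annuity of 12 payments, first payment at period 15.
Periodic rate r = 0.065 per year.
The ordinary-annuity PV formula values the stream one period before the first payment (period 14); discount that back 14 periods:
PV₀ = 74,100 × [1 − (1+r)^−12] / r × (1+r)^−14 = $250,349.09

$250,349.09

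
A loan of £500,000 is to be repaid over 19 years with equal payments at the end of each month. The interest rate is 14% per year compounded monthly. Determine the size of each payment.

Level ordinary annuity; solve PV = PMT × [(1 − (1+r)^−n)/r] for PMT.
Periodic rate r = 0.14/12 per month; n is counted in months.
With n = 228: PMT = 500,000 / ([(1 − (1+r)^−n)/r]) = £6,279.38

£6,279.38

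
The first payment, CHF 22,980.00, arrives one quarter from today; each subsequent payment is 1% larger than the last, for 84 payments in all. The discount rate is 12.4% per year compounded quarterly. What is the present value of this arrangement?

CHF 900,019.07

Periodic rate r = 0.124/4 per quarter; n is counted in quarters.
Growing ordinary annuity: PV = PMT₁ × [1 − ((1+g)/(1+r))^n] / (r − g) = 22,980 × [1 − ((1+0.01)/(1+r))^84] / (r − 0.01) = CHF 900,019.07.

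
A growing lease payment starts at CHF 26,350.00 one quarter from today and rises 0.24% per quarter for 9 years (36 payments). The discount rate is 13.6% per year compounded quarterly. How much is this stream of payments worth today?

Periodic rate r = 0.136/4 per quarter; n is counted in quarters.
Growing ordinary annuity: PV = PMT₁ × [1 − ((1+g)/(1+r))^n] / (r − g) = 26,350 × [1 − ((1+0.0024)/(1+r))^36] / (r − 0.0024) = CHF 561,068.38.

CHF 561,068.38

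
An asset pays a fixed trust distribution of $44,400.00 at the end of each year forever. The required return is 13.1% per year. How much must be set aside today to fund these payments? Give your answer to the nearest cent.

$338,931.30

Periodic rate r = 0.131 per year.
Level perpetuity: PV = PMT / r = 44,400 / (0.131) = $338,931.30.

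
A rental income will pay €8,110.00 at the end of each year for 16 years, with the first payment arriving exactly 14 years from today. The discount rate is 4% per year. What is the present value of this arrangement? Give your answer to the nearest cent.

Ordinary annuity of 16 payments, first payment at period 14.
Periodic rate r = 0.04 per year.
The ordinary-annuity PV formula values the stream one period before the first payment (period 13); discount that back 13 periods:
PV₀ = 8,110 × [1 − (1+r)^−16] / r × (1+r)^−13 = €56,754.32

€56,754.32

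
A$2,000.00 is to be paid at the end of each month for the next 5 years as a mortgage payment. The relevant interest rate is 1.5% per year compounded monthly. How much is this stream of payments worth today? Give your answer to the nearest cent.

This is an ordinary annuity: 60 payments of A$2,000.00 at the end of each month.
Periodic rate r = 0.015/12 per month; n is counted in months.
PV = PMT × [(1 − (1+r)^−n)/r] = 2,000 × [1 − (1+r)^−60] / r = A$115,540.90

A$115,540.90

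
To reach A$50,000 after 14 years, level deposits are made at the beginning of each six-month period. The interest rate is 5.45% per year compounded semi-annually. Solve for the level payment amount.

A$1,181.18

Level annuity due; solve FV = PMT × [((1+r)^n − 1)/r] × (1+r) for PMT.
Periodic rate r = 0.0545/2 per half-year; n is counted in half-years.
With n = 28: PMT = 50,000 / ([((1+r)^n − 1)/r] × (1+r)) = A$1,181.18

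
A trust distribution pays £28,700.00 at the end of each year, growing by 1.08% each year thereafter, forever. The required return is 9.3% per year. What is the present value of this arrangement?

Periodic rate r = 0.093 per year.
Growing perpetuity (Gordon): PV = PMT₁ / (r − g) = 28,700 / (r − 0.0108) = £349,148.42.

£349,148.42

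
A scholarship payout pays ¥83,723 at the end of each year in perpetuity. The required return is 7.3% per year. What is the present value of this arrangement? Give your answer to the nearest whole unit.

Periodic rate r = 0.073 per year.
Level perpetuity: PV = PMT / r = 83,723 / (0.073) = ¥1,146,890.

¥1,146,890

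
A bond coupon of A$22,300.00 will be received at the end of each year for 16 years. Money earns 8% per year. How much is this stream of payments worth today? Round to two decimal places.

This is an ordinary annuity: 16 payments of A$22,300.00 at the end of each year.
Periodic rate r = 0.08 per year.
PV = PMT × [(1 − (1+r)^−n)/r] = 22,300 × [1 − (1+r)^−16] / r = A$197,385.53

A$197,385.53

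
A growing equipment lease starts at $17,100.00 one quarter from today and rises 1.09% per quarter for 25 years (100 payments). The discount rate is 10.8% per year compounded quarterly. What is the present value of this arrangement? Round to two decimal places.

Periodic rate r = 0.108/4 per quarter; n is counted in quarters.
Growing ordinary annuity: PV = PMT₁ × [1 − ((1+g)/(1+r))^n] / (r − g) = 17,100 × [1 − ((1+0.0109)/(1+r))^100] / (r − 0.0109) = $843,363.08.

$843,363.08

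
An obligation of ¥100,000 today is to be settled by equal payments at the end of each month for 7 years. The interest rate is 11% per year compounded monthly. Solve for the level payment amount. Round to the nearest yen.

Level ordinary annuity; solve PV = PMT × [(1 − (1+r)^−n)/r] for PMT.
Periodic rate r = 0.11/12 per month; n is counted in months.
With n = 84: PMT = 100,000 / ([(1 − (1+r)^−n)/r]) = ¥1,712

¥1,712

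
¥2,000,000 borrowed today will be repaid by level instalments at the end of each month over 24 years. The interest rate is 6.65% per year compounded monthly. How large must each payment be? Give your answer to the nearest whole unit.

¥13,917

Level ordinary annuity; solve PV = PMT × [(1 − (1+r)^−n)/r] for PMT.
Periodic rate r = 0.0665/12 per month; n is counted in months.
With n = 288: PMT = 2,000,000 / ([(1 − (1+r)^−n)/r]) = ¥13,917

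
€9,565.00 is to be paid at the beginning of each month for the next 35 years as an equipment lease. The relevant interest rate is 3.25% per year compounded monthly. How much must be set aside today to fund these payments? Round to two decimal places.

This is an annuity due: 420 payments of €9,565.00 at the beginning of each month.
Periodic rate r = 0.0325/12 per month; n is counted in months.
PV = PMT × [(1 − (1+r)^−n)/r] × (1+r) = 9,565 × [1 − (1+r)^−420] / r × (1+r) = €2,404,113.80

€2,404,113.80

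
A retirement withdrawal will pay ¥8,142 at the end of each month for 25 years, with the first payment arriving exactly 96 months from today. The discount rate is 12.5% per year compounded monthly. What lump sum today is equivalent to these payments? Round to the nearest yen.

Ordinary annuity of 300 payments, first payment at period 96.
Periodic rate r = 0.125/12 per month; n is counted in months.
The ordinary-annuity PV formula values the stream one period before the first payment (period 95); discount that back 95 periods:
PV₀ = 8,142 × [1 − (1+r)^−300] / r × (1+r)^−95 = ¥279,008

¥279,008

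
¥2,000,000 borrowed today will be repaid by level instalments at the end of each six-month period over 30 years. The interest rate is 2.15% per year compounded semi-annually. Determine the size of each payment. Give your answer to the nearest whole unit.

Level ordinary annuity; solve PV = PMT × [(1 − (1+r)^−n)/r] for PMT.
Periodic rate r = 0.0215/2 per half-year; n is counted in half-years.
With n = 60: PMT = 2,000,000 / ([(1 − (1+r)^−n)/r]) = ¥45,404

¥45,404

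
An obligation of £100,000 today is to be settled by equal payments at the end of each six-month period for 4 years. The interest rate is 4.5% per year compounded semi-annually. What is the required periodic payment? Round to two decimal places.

£13,798.46

Level ordinary annuity; solve PV = PMT × [(1 − (1+r)^−n)/r] for PMT.
Periodic rate r = 0.045/2 per half-year; n is counted in half-years.
With n = 8: PMT = 100,000 / ([(1 − (1+r)^−n)/r]) = £13,798.46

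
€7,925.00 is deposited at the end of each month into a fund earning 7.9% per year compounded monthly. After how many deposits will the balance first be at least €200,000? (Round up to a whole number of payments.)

Periodic rate r = 0.079/12 per month; n is counted in months.
Ordinary annuity FV: 200,000 = 7,925 × [((1+r)^n − 1)/r].
(1+r)^n = 1 + 200,000 × r / 7,925, so n = ln(1 + 200,000·r/7,925) / ln(1+r) = 23.42.
Round up to a whole number of payments: n = 24.

24 payments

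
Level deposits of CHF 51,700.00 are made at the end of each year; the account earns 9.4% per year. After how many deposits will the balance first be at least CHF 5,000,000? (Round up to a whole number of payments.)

26 payments

Periodic rate r = 0.094 per year.
Ordinary annuity FV: 5,000,000 = 51,700 × [((1+r)^n − 1)/r].
(1+r)^n = 1 + 5,000,000 × r / 51,700, so n = ln(1 + 5,000,000·r/51,700) / ln(1+r) = 25.73.
Round up to a whole number of payments: n = 26.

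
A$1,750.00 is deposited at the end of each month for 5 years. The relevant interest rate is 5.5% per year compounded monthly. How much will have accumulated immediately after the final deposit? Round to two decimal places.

A$120,541.44

This is an ordinary annuity: 60 deposits of A$1,750.00 at the end of each month.
Periodic rate r = 0.055/12 per month; n is counted in months.
FV = PMT × [((1+r)^n − 1)/r] = 1,750 × [(1+r)^60 − 1] / r = A$120,541.44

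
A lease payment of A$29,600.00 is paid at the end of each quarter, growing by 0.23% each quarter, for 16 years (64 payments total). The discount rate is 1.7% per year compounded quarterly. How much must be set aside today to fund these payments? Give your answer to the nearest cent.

A$1,775,498.36

Periodic rate r = 0.017/4 per quarter; n is counted in quarters.
Growing ordinary annuity: PV = PMT₁ × [1 − ((1+g)/(1+r))^n] / (r − g) = 29,600 × [1 − ((1+0.0023)/(1+r))^64] / (r − 0.0023) = A$1,775,498.36.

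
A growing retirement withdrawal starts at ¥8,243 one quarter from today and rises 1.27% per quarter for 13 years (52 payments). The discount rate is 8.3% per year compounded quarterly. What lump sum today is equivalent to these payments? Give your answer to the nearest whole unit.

Periodic rate r = 0.083/4 per quarter; n is counted in quarters.
Growing ordinary annuity: PV = PMT₁ × [1 − ((1+g)/(1+r))^n] / (r − g) = 8,243 × [1 − ((1+0.0127)/(1+r))^52] / (r − 0.0127) = ¥345,579.

¥345,579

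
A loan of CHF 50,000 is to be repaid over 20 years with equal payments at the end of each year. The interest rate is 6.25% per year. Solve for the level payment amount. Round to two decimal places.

CHF 4,448.11

Level ordinary annuity; solve PV = PMT × [(1 − (1+r)^−n)/r] for PMT.
Periodic rate r = 0.0625 per year.
With n = 20: PMT = 50,000 / ([(1 − (1+r)^−n)/r]) = CHF 4,448.11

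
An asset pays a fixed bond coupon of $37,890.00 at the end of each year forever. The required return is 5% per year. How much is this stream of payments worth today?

$757,800.00

Periodic rate r = 0.05 per year.
Level perpetuity: PV = PMT / r = 37,890 / (0.05) = $757,800.00.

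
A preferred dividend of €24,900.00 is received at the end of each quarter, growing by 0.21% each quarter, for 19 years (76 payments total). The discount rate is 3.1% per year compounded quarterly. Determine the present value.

Periodic rate r = 0.031/4 per quarter; n is counted in quarters.
Growing ordinary annuity: PV = PMT₁ × [1 − ((1+g)/(1+r))^n] / (r − g) = 24,900 × [1 − ((1+0.0021)/(1+r))^76] / (r − 0.0021) = €1,532,473.81.

€1,532,473.81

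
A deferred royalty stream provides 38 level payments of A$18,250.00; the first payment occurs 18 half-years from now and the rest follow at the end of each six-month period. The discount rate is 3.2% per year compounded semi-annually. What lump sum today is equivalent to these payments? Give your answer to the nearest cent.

A$394,444.16

Ordinary annuity of 38 payments, first payment at period 18.
Periodic rate r = 0.032/2 per half-year; n is counted in half-years.
The ordinary-annuity PV formula values the stream one period before the first payment (period 17); discount that back 17 periods:
PV₀ = 18,250 × [1 − (1+r)^−38] / r × (1+r)^−17 = A$394,444.16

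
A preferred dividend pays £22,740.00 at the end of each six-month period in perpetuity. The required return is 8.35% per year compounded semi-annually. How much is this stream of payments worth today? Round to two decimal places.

Periodic rate r = 0.0835/2 per half-year.
Level perpetuity: PV = PMT / r = 22,740 / (0.0835/2) = £544,670.66.

£544,670.66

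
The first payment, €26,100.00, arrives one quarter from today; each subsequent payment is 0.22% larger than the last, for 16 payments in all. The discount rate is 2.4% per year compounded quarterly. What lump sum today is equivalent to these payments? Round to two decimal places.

€403,554.07

Periodic rate r = 0.024/4 per quarter; n is counted in quarters.
Growing ordinary annuity: PV = PMT₁ × [1 − ((1+g)/(1+r))^n] / (r − g) = 26,100 × [1 − ((1+0.0022)/(1+r))^16] / (r − 0.0022) = €403,554.07.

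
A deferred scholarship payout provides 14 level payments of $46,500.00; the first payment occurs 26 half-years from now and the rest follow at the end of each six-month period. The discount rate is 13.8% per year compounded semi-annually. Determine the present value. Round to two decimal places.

Ordinary annuity of 14 payments, first payment at period 26.
Periodic rate r = 0.138/2 per half-year; n is counted in half-years.
The ordinary-annuity PV formula values the stream one period before the first payment (period 25); discount that back 25 periods:
PV₀ = 46,500 × [1 − (1+r)^−14] / r × (1+r)^−25 = $77,161.74

$77,161.74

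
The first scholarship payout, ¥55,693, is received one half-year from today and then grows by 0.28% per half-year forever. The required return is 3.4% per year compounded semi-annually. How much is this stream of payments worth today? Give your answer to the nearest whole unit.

¥3,922,042

Periodic rate r = 0.034/2 per half-year.
Growing perpetuity (Gordon): PV = PMT₁ / (r − g) = 55,693 / (r − 0.0028) = ¥3,922,042.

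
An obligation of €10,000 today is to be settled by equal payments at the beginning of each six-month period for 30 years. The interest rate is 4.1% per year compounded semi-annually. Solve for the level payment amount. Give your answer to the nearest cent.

Level annuity due; solve PV = PMT × [(1 − (1+r)^−n)/r] × (1+r) for PMT.
Periodic rate r = 0.041/2 per half-year; n is counted in half-years.
With n = 60: PMT = 10,000 / ([(1 − (1+r)^−n)/r] × (1+r)) = €285.32

€285.32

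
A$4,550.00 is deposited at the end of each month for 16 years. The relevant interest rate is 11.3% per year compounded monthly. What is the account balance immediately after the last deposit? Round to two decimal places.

A$2,438,575.00

This is an ordinary annuity: 192 deposits of A$4,550.00 at the end of each month.
Periodic rate r = 0.113/12 per month; n is counted in months.
FV = PMT × [((1+r)^n − 1)/r] = 4,550 × [(1+r)^192 − 1] / r = A$2,438,575.00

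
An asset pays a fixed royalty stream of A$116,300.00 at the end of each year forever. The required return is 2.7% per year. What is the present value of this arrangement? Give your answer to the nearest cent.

Periodic rate r = 0.027 per year.
Level perpetuity: PV = PMT / r = 116,300 / (0.027) = A$4,307,407.41.

A$4,307,407.41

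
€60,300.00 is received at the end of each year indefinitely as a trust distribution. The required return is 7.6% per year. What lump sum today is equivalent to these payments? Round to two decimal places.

Periodic rate r = 0.076 per year.
Level perpetuity: PV = PMT / r = 60,300 / (0.076) = €793,421.05.

€793,421.05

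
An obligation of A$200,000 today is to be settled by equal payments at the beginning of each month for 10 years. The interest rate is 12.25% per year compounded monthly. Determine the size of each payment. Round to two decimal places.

A$2,869.11

Level annuity due; solve PV = PMT × [(1 − (1+r)^−n)/r] × (1+r) for PMT.
Periodic rate r = 0.1225/12 per month; n is counted in months.
With n = 120: PMT = 200,000 / ([(1 − (1+r)^−n)/r] × (1+r)) = A$2,869.11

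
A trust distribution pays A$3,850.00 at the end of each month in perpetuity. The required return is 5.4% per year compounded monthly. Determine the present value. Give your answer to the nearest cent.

A$855,555.56

Periodic rate r = 0.054/12 per month.
Level perpetuity: PV = PMT / r = 3,850 / (0.054/12) = A$855,555.56.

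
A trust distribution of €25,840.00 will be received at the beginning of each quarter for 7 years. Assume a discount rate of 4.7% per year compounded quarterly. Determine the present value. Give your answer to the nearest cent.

€620,717.36

This is an annuity due: 28 payments of €25,840.00 at the beginning of each quarter.
Periodic rate r = 0.047/4 per quarter; n is counted in quarters.
PV = PMT × [(1 − (1+r)^−n)/r] × (1+r) = 25,840 × [1 − (1+r)^−28] / r × (1+r) = €620,717.36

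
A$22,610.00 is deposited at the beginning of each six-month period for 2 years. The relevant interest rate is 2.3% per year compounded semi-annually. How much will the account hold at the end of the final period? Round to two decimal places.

A$93,070.22

This is an annuity due: 4 deposits of A$22,610.00 at the beginning of each six-month period.
Periodic rate r = 0.023/2 per half-year; n is counted in half-years.
FV = PMT × [((1+r)^n − 1)/r] × (1+r) = 22,610 × [(1+r)^4 − 1] / r × (1+r) = A$93,070.22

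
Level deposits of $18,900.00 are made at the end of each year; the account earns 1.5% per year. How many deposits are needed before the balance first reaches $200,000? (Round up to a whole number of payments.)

Periodic rate r = 0.015 per year.
Ordinary annuity FV: 200,000 = 18,900 × [((1+r)^n − 1)/r].
(1+r)^n = 1 + 200,000 × r / 18,900, so n = ln(1 + 200,000·r/18,900) / ln(1+r) = 9.90.
Round up to a whole number of payments: n = 10.

10 payments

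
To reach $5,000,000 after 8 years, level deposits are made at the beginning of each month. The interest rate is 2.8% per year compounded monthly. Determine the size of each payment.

$46,419.77

Level annuity due; solve FV = PMT × [((1+r)^n − 1)/r] × (1+r) for PMT.
Periodic rate r = 0.028/12 per month; n is counted in months.
With n = 96: PMT = 5,000,000 / ([((1+r)^n − 1)/r] × (1+r)) = $46,419.77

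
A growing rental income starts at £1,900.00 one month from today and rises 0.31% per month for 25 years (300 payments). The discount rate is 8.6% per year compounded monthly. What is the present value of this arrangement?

£328,415.82

Periodic rate r = 0.086/12 per month; n is counted in months.
Growing ordinary annuity: PV = PMT₁ × [1 − ((1+g)/(1+r))^n] / (r − g) = 1,900 × [1 − ((1+0.0031)/(1+r))^300] / (r − 0.0031) = £328,415.82.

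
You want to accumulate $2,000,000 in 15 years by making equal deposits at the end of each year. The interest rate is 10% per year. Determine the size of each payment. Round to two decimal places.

$62,947.55

Level ordinary annuity; solve FV = PMT × [((1+r)^n − 1)/r] for PMT.
Periodic rate r = 0.1 per year.
With n = 15: PMT = 2,000,000 / ([((1+r)^n − 1)/r]) = $62,947.55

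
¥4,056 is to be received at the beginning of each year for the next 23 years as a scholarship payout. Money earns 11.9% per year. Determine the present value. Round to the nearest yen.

This is an annuity due: 23 payments of ¥4,056 at the beginning of each year.
Periodic rate r = 0.119 per year.
PV = PMT × [(1 − (1+r)^−n)/r] × (1+r) = 4,056 × [1 − (1+r)^−23] / r × (1+r) = ¥35,267

¥35,267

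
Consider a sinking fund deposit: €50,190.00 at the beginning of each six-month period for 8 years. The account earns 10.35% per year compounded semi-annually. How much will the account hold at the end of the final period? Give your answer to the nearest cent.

€1,266,710.22

This is an annuity due: 16 deposits of €50,190.00 at the beginning of each six-month period.
Periodic rate r = 0.1035/2 per half-year; n is counted in half-years.
FV = PMT × [((1+r)^n − 1)/r] × (1+r) = 50,190 × [(1+r)^16 − 1] / r × (1+r) = €1,266,710.22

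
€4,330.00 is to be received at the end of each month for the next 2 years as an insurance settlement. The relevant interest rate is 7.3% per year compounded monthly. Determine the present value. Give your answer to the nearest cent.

This is an ordinary annuity: 24 payments of €4,330.00 at the end of each month.
Periodic rate r = 0.073/12 per month; n is counted in months.
PV = PMT × [(1 − (1+r)^−n)/r] = 4,330 × [1 − (1+r)^−24] / r = €96,417.83

€96,417.83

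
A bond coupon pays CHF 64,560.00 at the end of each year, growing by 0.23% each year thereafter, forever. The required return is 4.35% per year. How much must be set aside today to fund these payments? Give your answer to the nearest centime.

CHF 1,566,990.29

Periodic rate r = 0.0435 per year.
Growing perpetuity (Gordon): PV = PMT₁ / (r − g) = 64,560 / (r − 0.0023) = CHF 1,566,990.29.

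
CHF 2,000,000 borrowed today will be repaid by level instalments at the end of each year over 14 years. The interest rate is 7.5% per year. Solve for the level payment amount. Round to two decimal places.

Level ordinary annuity; solve PV = PMT × [(1 − (1+r)^−n)/r] for PMT.
Periodic rate r = 0.075 per year.
With n = 14: PMT = 2,000,000 / ([(1 − (1+r)^−n)/r]) = CHF 235,594.74

CHF 235,594.74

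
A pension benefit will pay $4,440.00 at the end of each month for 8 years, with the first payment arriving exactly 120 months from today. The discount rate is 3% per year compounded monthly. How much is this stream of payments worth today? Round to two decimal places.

$281,228.57

Ordinary annuity of 96 payments, first payment at period 120.
Periodic rate r = 0.03/12 per month; n is counted in months.
The ordinary-annuity PV formula values the stream one period before the first payment (period 119); discount that back 119 periods:
PV₀ = 4,440 × [1 − (1+r)^−96] / r × (1+r)^−119 = $281,228.57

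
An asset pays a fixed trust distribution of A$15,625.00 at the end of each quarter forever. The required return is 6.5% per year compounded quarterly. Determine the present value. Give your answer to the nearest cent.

Periodic rate r = 0.065/4 per quarter.
Level perpetuity: PV = PMT / r = 15,625 / (0.065/4) = A$961,538.46.

A$961,538.46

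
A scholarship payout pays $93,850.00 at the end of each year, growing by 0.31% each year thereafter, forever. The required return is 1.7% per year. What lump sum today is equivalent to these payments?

$6,751,798.56

Periodic rate r = 0.017 per year.
Growing perpetuity (Gordon): PV = PMT₁ / (r − g) = 93,850 / (r − 0.0031) = $6,751,798.56.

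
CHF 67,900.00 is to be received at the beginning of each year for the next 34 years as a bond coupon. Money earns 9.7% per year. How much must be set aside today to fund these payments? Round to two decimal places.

CHF 734,917.82

This is an annuity due: 34 payments of CHF 67,900.00 at the beginning of each year.
Periodic rate r = 0.097 per year.
PV = PMT × [(1 − (1+r)^−n)/r] × (1+r) = 67,900 × [1 − (1+r)^−34] / r × (1+r) = CHF 734,917.82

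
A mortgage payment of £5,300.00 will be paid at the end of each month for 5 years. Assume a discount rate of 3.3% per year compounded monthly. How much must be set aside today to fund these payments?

This is an ordinary annuity: 60 payments of £5,300.00 at the end of each month.
Periodic rate r = 0.033/12 per month; n is counted in months.
PV = PMT × [(1 − (1+r)^−n)/r] = 5,300 × [1 − (1+r)^−60] / r = £292,780.21

£292,780.21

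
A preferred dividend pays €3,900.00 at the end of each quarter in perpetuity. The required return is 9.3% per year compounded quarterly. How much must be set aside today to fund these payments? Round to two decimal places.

€167,741.94

Periodic rate r = 0.093/4 per quarter.
Level perpetuity: PV = PMT / r = 3,900 / (0.093/4) = €167,741.94.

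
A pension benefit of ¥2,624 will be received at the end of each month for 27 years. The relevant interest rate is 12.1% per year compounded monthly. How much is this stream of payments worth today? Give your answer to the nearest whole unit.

This is an ordinary annuity: 324 payments of ¥2,624 at the end of each month.
Periodic rate r = 0.121/12 per month; n is counted in months.
PV = PMT × [(1 − (1+r)^−n)/r] = 2,624 × [1 − (1+r)^−324] / r = ¥250,148

¥250,148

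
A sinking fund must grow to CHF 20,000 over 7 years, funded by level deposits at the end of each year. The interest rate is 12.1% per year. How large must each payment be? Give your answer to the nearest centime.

CHF 1,976.26

Level ordinary annuity; solve FV = PMT × [((1+r)^n − 1)/r] for PMT.
Periodic rate r = 0.121 per year.
With n = 7: PMT = 20,000 / ([((1+r)^n − 1)/r]) = CHF 1,976.26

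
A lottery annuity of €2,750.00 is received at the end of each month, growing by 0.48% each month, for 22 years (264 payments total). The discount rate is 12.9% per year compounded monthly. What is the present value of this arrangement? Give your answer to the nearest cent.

Periodic rate r = 0.129/12 per month; n is counted in months.
Growing ordinary annuity: PV = PMT₁ × [1 − ((1+g)/(1+r))^n] / (r − g) = 2,750 × [1 − ((1+0.0048)/(1+r))^264] / (r − 0.0048) = €364,935.44.

€364,935.44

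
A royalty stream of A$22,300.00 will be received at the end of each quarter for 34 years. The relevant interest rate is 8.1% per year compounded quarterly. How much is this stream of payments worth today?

A$1,029,160.05

This is an ordinary annuity: 136 payments of A$22,300.00 at the end of each quarter.
Periodic rate r = 0.081/4 per quarter; n is counted in quarters.
PV = PMT × [(1 − (1+r)^−n)/r] = 22,300 × [1 − (1+r)^−136] / r = A$1,029,160.05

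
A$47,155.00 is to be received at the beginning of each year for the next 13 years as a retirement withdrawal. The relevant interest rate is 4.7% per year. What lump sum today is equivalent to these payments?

This is an annuity due: 13 payments of A$47,155.00 at the beginning of each year.
Periodic rate r = 0.047 per year.
PV = PMT × [(1 − (1+r)^−n)/r] × (1+r) = 47,155 × [1 − (1+r)^−13] / r × (1+r) = A$472,264.02

A$472,264.02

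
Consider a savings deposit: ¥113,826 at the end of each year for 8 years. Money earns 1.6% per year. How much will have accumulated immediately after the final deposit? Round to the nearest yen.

¥963,267

This is an ordinary annuity: 8 deposits of ¥113,826 at the end of each year.
Periodic rate r = 0.016 per year.
FV = PMT × [((1+r)^n − 1)/r] = 113,826 × [(1+r)^8 − 1] / r = ¥963,267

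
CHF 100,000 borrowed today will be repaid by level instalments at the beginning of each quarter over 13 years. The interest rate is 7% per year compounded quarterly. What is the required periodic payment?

CHF 2,894.02

Level annuity due; solve PV = PMT × [(1 − (1+r)^−n)/r] × (1+r) for PMT.
Periodic rate r = 0.07/4 per quarter; n is counted in quarters.
With n = 52: PMT = 100,000 / ([(1 − (1+r)^−n)/r] × (1+r)) = CHF 2,894.02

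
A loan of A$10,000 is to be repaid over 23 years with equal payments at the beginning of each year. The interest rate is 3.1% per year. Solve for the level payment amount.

A$596.00

Level annuity due; solve PV = PMT × [(1 − (1+r)^−n)/r] × (1+r) for PMT.
Periodic rate r = 0.031 per year.
With n = 23: PMT = 10,000 / ([(1 − (1+r)^−n)/r] × (1+r)) = A$596.00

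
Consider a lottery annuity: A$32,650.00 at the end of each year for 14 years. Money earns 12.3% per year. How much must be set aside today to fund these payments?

A$213,127.91

This is an ordinary annuity: 14 payments of A$32,650.00 at the end of each year.
Periodic rate r = 0.123 per year.
PV = PMT × [(1 − (1+r)^−n)/r] = 32,650 × [1 − (1+r)^−14] / r = A$213,127.91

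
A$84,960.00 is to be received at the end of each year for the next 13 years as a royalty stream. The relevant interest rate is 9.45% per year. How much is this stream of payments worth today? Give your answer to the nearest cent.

This is an ordinary annuity: 13 payments of A$84,960.00 at the end of each year.
Periodic rate r = 0.0945 per year.
PV = PMT × [(1 − (1+r)^−n)/r] = 84,960 × [1 − (1+r)^−13] / r = A$621,090.54

A$621,090.54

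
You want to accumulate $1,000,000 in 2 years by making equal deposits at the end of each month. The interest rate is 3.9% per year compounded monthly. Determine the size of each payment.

Level ordinary annuity; solve FV = PMT × [((1+r)^n − 1)/r] for PMT.
Periodic rate r = 0.039/12 per month; n is counted in months.
With n = 24: PMT = 1,000,000 / ([((1+r)^n − 1)/r]) = $40,130.43

$40,130.43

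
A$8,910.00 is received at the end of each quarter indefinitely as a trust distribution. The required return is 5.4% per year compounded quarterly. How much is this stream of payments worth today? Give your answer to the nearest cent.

Periodic rate r = 0.054/4 per quarter.
Level perpetuity: PV = PMT / r = 8,910 / (0.054/4) = A$660,000.00.

A$660,000.00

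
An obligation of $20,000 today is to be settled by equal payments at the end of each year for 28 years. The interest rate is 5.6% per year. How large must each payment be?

$1,431.27

Level ordinary annuity; solve PV = PMT × [(1 − (1+r)^−n)/r] for PMT.
Periodic rate r = 0.056 per year.
With n = 28: PMT = 20,000 / ([(1 − (1+r)^−n)/r]) = $1,431.27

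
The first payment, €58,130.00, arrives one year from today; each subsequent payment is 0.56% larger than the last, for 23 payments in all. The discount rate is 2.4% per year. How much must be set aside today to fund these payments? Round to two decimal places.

Periodic rate r = 0.024 per year.
Growing ordinary annuity: PV = PMT₁ × [1 − ((1+g)/(1+r))^n] / (r − g) = 58,130 × [1 − ((1+0.0056)/(1+r))^23] / (r − 0.0056) = €1,077,316.51.

€1,077,316.51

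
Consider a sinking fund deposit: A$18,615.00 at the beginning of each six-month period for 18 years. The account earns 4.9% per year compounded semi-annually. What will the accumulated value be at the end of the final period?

This is an annuity due: 36 deposits of A$18,615.00 at the beginning of each six-month period.
Periodic rate r = 0.049/2 per half-year; n is counted in half-years.
FV = PMT × [((1+r)^n − 1)/r] × (1+r) = 18,615 × [(1+r)^36 − 1] / r × (1+r) = A$1,082,131.51

A$1,082,131.51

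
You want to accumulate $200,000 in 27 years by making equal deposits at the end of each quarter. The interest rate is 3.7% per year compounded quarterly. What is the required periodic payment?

Level ordinary annuity; solve FV = PMT × [((1+r)^n − 1)/r] for PMT.
Periodic rate r = 0.037/4 per quarter; n is counted in quarters.
With n = 108: PMT = 200,000 / ([((1+r)^n − 1)/r]) = $1,086.24

$1,086.24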